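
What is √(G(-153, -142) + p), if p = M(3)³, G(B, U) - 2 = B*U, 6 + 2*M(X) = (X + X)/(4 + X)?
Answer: 2*√13032026/49 ≈ 147.35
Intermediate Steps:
M(X) = -3 + X/(4 + X) (M(X) = -3 + ((X + X)/(4 + X))/2 = -3 + ((2*X)/(4 + X))/2 = -3 + (2*X/(4 + X))/2 = -3 + X/(4 + X))
G(B, U) = 2 + B*U
p = -5832/343 (p = (2*(-6 - 1*3)/(4 + 3))³ = (2*(-6 - 3)/7)³ = (2*(⅐)*(-9))³ = (-18/7)³ = -5832/343 ≈ -17.003)
√(G(-153, -142) + p) = √((2 - 153*(-142)) - 5832/343) = √((2 + 21726) - 5832/343) = √(21728 - 5832/343) = √(7446872/343) = 2*√13032026/49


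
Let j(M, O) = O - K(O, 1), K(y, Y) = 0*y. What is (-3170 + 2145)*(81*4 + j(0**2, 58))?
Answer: -391550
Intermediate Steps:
K(y, Y) = 0
j(M, O) = O (j(M, O) = O - 1*0 = O + 0 = O)
(-3170 + 2145)*(81*4 + j(0**2, 58)) = (-3170 + 2145)*(81*4 + 58) = -1025*(324 + 58) = -1025*382 = -391550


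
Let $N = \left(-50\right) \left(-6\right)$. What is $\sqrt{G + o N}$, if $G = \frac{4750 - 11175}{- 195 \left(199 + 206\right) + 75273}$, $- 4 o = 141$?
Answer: $\frac{5 i \sqrt{5796180678}}{3702} \approx 102.83 i$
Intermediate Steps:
$o = - \frac{141}{4}$ ($o = \left(- \frac{1}{4}\right) 141 = - \frac{141}{4} \approx -35.25$)
$N = 300$
$G = \frac{6425}{3702}$ ($G = - \frac{6425}{\left(-195\right) 405 + 75273} = - \frac{6425}{-78975 + 75273} = - \frac{6425}{-3702} = \left(-6425\right) \left(- \frac{1}{3702}\right) = \frac{6425}{3702} \approx 1.7355$)
$\sqrt{G + o N} = \sqrt{\frac{6425}{3702} - 10575} = \sqrt{- \frac{39142225}{3702}} = \frac{5 i \sqrt{5796180678}}{3702}$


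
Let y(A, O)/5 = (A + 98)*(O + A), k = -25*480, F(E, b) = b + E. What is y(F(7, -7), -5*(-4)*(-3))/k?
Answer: 49/20 ≈ 2.4500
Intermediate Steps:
F(E, b) = E + b
k = -12000
y(A, O) = 5*(98 + A)*(A + O) (y(A, O) = 5*((A + 98)*(O + A)) = 5*((98 + A)*(A + O)) = 5*(98 + A)*(A + O))
y(F(7, -7), -5*(-4)*(-3))/k = (5*(7 - 7)² + 490*(7 - 7) + 490*(-5*(-4)*(-3)) + 5*(7 - 7)*(-5*(-4)*(-3)))/(-12000) = (5*0² + 490*0 + 490*(20*(-3)) + 5*0*(20*(-3)))*(-1/12000) = (5*0 + 0 + 490*(-60) + 5*0*(-60))*(-1/12000) = (0 + 0 - 29400 + 0)*(-1/12000) = -29400*(-1/12000) = 49/20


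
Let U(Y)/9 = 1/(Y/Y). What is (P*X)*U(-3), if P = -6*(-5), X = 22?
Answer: 5940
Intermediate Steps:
U(Y) = 9 (U(Y) = 9/((Y/Y)) = 9/1 = 9*1 = 9)
P = 30
(P*X)*U(-3) = (30*22)*9 = 660*9 = 5940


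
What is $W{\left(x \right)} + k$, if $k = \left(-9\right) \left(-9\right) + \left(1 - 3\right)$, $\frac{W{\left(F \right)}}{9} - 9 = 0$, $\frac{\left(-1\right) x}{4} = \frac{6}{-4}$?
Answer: $160$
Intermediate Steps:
$x = 6$ ($x = - 4 \frac{6}{-4} = - 4 \cdot 6 \left(- \frac{1}{4}\right) = \left(-4\right) \left(- \frac{3}{2}\right) = 6$)
$W{\left(F \right)} = 81$ ($W{\left(F \right)} = 81 + 9 \cdot 0 = 81 + 0 = 81$)
$k = 79$ ($k = 81 - 2 = 79$)
$W{\left(x \right)} + k = 81 + 79 = 160$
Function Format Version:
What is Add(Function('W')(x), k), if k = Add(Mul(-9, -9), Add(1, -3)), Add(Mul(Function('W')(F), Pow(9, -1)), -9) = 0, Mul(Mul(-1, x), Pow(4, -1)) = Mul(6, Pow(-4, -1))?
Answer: 160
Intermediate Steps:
x = 6 (x = Mul(-4, Mul(6, Pow(-4, -1))) = Mul(-4, Mul(6, Rational(-1, 4))) = Mul(-4, Rational(-3, 2)) = 6)
Function('W')(F) = 81 (Function('W')(F) = Add(81, Mul(9, 0)) = Add(81, 0) = 81)
k = 79 (k = Add(81, -2) = 79)
Add(Function('W')(x), k) = Add(81, 79) = 160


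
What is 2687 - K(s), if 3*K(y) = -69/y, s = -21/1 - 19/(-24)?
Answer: 1302643/485 ≈ 2685.9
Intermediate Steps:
s = -485/24 (s = -21*1 - 19*(-1/24) = -21 + 19/24 = -485/24 ≈ -20.208)
K(y) = -23/y (K(y) = (-69/y)/3 = -23/y)
2687 - K(s) = 2687 - (-23)/(-485/24) = 2687 - (-23)*(-24)/485 = 2687 - 1*552/485 = 2687 - 552/485 = 1302643/485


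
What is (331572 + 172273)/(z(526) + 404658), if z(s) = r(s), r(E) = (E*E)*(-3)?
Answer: -100769/85074 ≈ -1.1845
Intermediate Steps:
r(E) = -3*E² (r(E) = E²*(-3) = -3*E²)
z(s) = -3*s²
(331572 + 172273)/(z(526) + 404658) = (331572 + 172273)/(-3*526² + 404658) = 503845/(-3*276676 + 404658) = 503845/(-830028 + 404658) = 503845/(-425370) = 503845*(-1/425370) = -100769/85074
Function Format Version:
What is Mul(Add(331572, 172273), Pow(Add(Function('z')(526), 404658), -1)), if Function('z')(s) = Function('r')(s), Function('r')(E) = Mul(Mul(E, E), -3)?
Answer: Rational(-100769, 85074) ≈ -1.1845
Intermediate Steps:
Function('r')(E) = Mul(-3, Pow(E, 2)) (Function('r')(E) = Mul(Pow(E, 2), -3) = Mul(-3, Pow(E, 2)))
Function('z')(s) = Mul(-3, Pow(s, 2))
Mul(Add(331572, 172273), Pow(Add(Function('z')(526), 404658), -1)) = Mul(Add(331572, 172273), Pow(Add(Mul(-3, Pow(526, 2)), 404658), -1)) = Mul(503845, Pow(Add(Mul(-3, 276676), 404658), -1)) = Mul(503845, Pow(Add(-830028, 404658), -1)) = Mul(503845, Pow(-425370, -1)) = Mul(503845, Rational(-1, 425370)) = Rational(-100769, 85074)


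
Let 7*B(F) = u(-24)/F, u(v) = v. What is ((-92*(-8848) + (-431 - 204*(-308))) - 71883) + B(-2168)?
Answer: 1526201001/1897 ≈ 8.0453e+5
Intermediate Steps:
B(F) = -24/(7*F) (B(F) = (-24/F)/7 = -24/(7*F))
((-92*(-8848) + (-431 - 204*(-308))) - 71883) + B(-2168) = ((-92*(-8848) + (-431 - 204*(-308))) - 71883) - 24/7/(-2168) = ((814016 + (-431 + 62832)) - 71883) - 24/7*(-1/2168) = ((814016 + 62401) - 71883) + 3/1897 = (876417 - 71883) + 3/1897 = 804534 + 3/1897 = 1526201001/1897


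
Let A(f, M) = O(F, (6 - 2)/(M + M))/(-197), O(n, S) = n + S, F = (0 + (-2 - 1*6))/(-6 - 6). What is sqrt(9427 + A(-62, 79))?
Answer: 31*sqrt(21383515311)/46689 ≈ 97.093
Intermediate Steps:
F = 2/3 (F = (0 + (-2 - 6))/(-12) = (0 - 8)*(-1/12) = -8*(-1/12) = 2/3 ≈ 0.66667)
O(n, S) = S + n
A(f, M) = -2/591 - 2/(197*M) (A(f, M) = ((6 - 2)/(M + M) + 2/3)/(-197) = (4/((2*M)) + 2/3)*(-1/197) = (4*(1/(2*M)) + 2/3)*(-1/197) = (2/M + 2/3)*(-1/197) = (2/3 + 2/M)*(-1/197) = -2/591 - 2/(197*M))
sqrt(9427 + A(-62, 79)) = sqrt(9427 + (2/591)*(-3 - 1*79)/79) = sqrt(9427 + (2/591)*(1/79)*(-3 - 79)) = sqrt(9427 + (2/591)*(1/79)*(-82)) = sqrt(9427 - 164/46689) = sqrt(440137039/46689) = 31*sqrt(21383515311)/46689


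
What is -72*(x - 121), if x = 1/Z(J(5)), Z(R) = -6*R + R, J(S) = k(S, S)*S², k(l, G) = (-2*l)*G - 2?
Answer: 14156982/1625 ≈ 8712.0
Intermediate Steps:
k(l, G) = -2 - 2*G*l (k(l, G) = -2*G*l - 2 = -2 - 2*G*l)
J(S) = S²*(-2 - 2*S²) (J(S) = (-2 - 2*S*S)*S² = (-2 - 2*S²)*S² = S²*(-2 - 2*S²))
Z(R) = -5*R
x = 1/6500 (x = 1/(-10*5²*(-1 - 1*5²)) = 1/(-10*25*(-1 - 1*25)) = 1/(-10*25*(-1 - 25)) = 1/(-10*25*(-26)) = 1/(-5*(-1300)) = 1/6500 ≈ 0.00015385)
-72*(x - 121) = -72*(1/6500 - 121) = -72*(-786499/6500) = 14156982/1625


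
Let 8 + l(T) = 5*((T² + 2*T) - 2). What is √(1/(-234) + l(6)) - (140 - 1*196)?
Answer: 56 + √1350622/78 ≈ 70.900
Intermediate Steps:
l(T) = -18 + 5*T² + 10*T (l(T) = -8 + 5*((T² + 2*T) - 2) = -8 + 5*(-2 + T² + 2*T) = -8 + (-10 + 5*T² + 10*T) = -18 + 5*T² + 10*T)
√(1/(-234) + l(6)) - (140 - 1*196) = √(1/(-234) + (-18 + 5*6² + 10*6)) - (140 - 1*196) = √(-1/234 + (-18 + 5*36 + 60)) - (140 - 196) = √(-1/234 + (-18 + 180 + 60)) - 1*(-56) = √(-1/234 + 222) + 56 = √(51947/234) + 56 = √1350622/78 + 56 = 56 + √1350622/78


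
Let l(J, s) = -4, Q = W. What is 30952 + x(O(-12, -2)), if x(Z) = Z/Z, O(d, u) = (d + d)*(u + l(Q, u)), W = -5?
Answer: 30953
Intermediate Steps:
Q = -5
O(d, u) = 2*d*(-4 + u) (O(d, u) = (d + d)*(u - 4) = (2*d)*(-4 + u) = 2*d*(-4 + u))
x(Z) = 1
30952 + x(O(-12, -2)) = 30952 + 1 = 30953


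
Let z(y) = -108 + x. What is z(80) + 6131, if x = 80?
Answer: 6103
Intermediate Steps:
z(y) = -28 (z(y) = -108 + 80 = -28)
z(80) + 6131 = -28 + 6131 = 6103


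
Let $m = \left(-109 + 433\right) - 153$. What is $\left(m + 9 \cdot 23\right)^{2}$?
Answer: $142884$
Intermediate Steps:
$m = 171$ ($m = 324 - 153 = 171$)
$\left(m + 9 \cdot 23\right)^{2} = \left(171 + 9 \cdot 23\right)^{2} = \left(171 + 207\right)^{2} = 378^{2} = 142884$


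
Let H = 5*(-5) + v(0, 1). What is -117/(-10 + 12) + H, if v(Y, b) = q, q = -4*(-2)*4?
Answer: -103/2 ≈ -51.500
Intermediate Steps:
q = 32 (q = 8*4 = 32)
v(Y, b) = 32
H = 7 (H = 5*(-5) + 32 = -25 + 32 = 7)
-117/(-10 + 12) + H = -117/(-10 + 12) + 7 = -117/2 + 7 = -103/2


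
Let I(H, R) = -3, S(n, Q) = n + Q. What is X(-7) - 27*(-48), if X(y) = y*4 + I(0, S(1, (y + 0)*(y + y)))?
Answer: 1265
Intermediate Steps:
S(n, Q) = Q + n
X(y) = -3 + 4*y (X(y) = y*4 - 3 = 4*y - 3 = -3 + 4*y)
X(-7) - 27*(-48) = (-3 + 4*(-7)) - 27*(-48) = (-3 - 28) + 1296 = -31 + 1296 = 1265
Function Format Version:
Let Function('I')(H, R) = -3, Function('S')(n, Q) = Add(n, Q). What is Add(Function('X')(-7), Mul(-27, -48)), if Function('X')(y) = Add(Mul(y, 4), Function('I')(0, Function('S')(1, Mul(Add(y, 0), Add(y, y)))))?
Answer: 1265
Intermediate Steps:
Function('S')(n, Q) = Add(Q, n)
Function('X')(y) = Add(-3, Mul(4, y)) (Function('X')(y) = Add(Mul(y, 4), -3) = Add(Mul(4, y), -3) = Add(-3, Mul(4, y)))
Add(Function('X')(-7), Mul(-27, -48)) = Add(Add(-3, Mul(4, -7)), Mul(-27, -48)) = Add(Add(-3, -28), 1296) = Add(-31, 1296) = 1265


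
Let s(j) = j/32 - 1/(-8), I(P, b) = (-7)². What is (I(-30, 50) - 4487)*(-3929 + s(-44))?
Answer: 34884899/2 ≈ 1.7442e+7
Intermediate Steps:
I(P, b) = 49
s(j) = ⅛ + j/32 (s(j) = j*(1/32) - 1*(-⅛) = j/32 + ⅛ = ⅛ + j/32)
(I(-30, 50) - 4487)*(-3929 + s(-44)) = (49 - 4487)*(-3929 + (⅛ + (1/32)*(-44))) = -4438*(-3929 + (⅛ - 11/8)) = -4438*(-3929 - 5/4) = -4438*(-15721/4) = 34884899/2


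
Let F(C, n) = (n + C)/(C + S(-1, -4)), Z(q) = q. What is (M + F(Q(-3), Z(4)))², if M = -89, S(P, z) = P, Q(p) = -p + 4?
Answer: 273529/36 ≈ 7598.0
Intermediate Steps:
Q(p) = 4 - p
F(C, n) = (C + n)/(-1 + C) (F(C, n) = (n + C)/(C - 1) = (C + n)/(-1 + C))
(M + F(Q(-3), Z(4)))² = (-89 + ((4 - 1*(-3)) + 4)/(-1 + (4 - 1*(-3))))² = (-89 + ((4 + 3) + 4)/(-1 + (4 + 3)))² = (-89 + (7 + 4)/(-1 + 7))² = (-89 + 11/6)² = (-523/6)² = 273529/36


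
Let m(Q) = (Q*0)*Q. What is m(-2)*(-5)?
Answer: 0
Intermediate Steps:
m(Q) = 0 (m(Q) = 0*Q = 0)
m(-2)*(-5) = 0*(-5) = 0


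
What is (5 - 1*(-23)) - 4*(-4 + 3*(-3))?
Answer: 80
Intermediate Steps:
(5 - 1*(-23)) - 4*(-4 + 3*(-3)) = (5 + 23) - 4*(-4 - 9) = 28 - 4*(-13) = 28 + 52 = 80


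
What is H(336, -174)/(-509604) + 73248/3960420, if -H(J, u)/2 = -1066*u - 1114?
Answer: 31201932179/42046789035 ≈ 0.74208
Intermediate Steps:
H(J, u) = 2228 + 2132*u (H(J, u) = -2*(-1066*u - 1114) = -2*(-1114 - 1066*u) = 2228 + 2132*u)
H(336, -174)/(-509604) + 73248/3960420 = (2228 + 2132*(-174))/(-509604) + 73248/3960420 = (2228 - 370968)*(-1/509604) + 73248*(1/3960420) = -368740*(-1/509604) + 6104/330035 = 92185/127401 + 6104/330035 = 31201932179/42046789035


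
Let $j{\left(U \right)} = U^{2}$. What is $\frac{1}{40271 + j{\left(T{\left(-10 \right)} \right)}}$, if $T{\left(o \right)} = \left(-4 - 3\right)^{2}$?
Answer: $\frac{1}{42672} \approx 2.3435 \cdot 10^{-5}$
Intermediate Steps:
$T{\left(o \right)} = 49$ ($T{\left(o \right)} = \left(-7\right)^{2} = 49$)
$\frac{1}{40271 + j{\left(T{\left(-10 \right)} \right)}} = \frac{1}{40271 + 49^{2}} = \frac{1}{40271 + 2401} = \frac{1}{42672}$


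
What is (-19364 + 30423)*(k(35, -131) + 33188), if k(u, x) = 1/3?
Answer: 1101089335/3 ≈ 3.6703e+8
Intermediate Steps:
k(u, x) = 1/3
(-19364 + 30423)*(k(35, -131) + 33188) = (-19364 + 30423)*(1/3 + 33188) = 11059*(99565/3) = 1101089335/3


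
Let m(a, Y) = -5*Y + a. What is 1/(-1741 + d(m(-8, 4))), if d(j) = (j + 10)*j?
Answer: -1/1237 ≈ -0.00080841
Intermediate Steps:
m(a, Y) = a - 5*Y
d(j) = j*(10 + j) (d(j) = (10 + j)*j = j*(10 + j))
1/(-1741 + d(m(-8, 4))) = 1/(-1741 + (-8 - 5*4)*(10 + (-8 - 5*4))) = 1/(-1741 + (-8 - 20)*(10 + (-8 - 20))) = 1/(-1741 - 28*(10 - 28)) = 1/(-1741 - 28*(-18)) = 1/(-1741 + 504) = 1/(-1237) = -1/1237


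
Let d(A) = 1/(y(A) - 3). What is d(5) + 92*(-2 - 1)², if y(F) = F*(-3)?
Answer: 14903/18 ≈ 827.94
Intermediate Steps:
y(F) = -3*F
d(A) = 1/(-3 - 3*A) (d(A) = 1/(-3*A - 3) = 1/(-3 - 3*A))
d(5) + 92*(-2 - 1)² = -1/(3 + 3*5) + 92*(-2 - 1)² = -1/(3 + 15) + 92*(-3)² = -1/18 + 92*9 = -1*1/18 + 828 = -1/18 + 828 = 14903/18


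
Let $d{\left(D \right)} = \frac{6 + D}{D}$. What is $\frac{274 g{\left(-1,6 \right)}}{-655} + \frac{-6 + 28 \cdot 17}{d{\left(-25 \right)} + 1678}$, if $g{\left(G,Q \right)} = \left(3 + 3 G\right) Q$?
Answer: $\frac{11750}{41969} \approx 0.27997$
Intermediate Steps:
$g{\left(G,Q \right)} = Q \left(3 + 3 G\right)$
$d{\left(D \right)} = \frac{6 + D}{D}$
$\frac{274 g{\left(-1,6 \right)}}{-655} + \frac{-6 + 28 \cdot 17}{d{\left(-25 \right)} + 1678} = \frac{274 \cdot 3 \cdot 6 \left(1 - 1\right)}{-655} + \frac{-6 + 28 \cdot 17}{\frac{6 - 25}{-25} + 1678} = 274 \cdot 3 \cdot 6 \cdot 0 \left(- \frac{1}{655}\right) + \frac{-6 + 476}{\left(- \frac{1}{25}\right) \left(-19\right) + 1678} = 274 \cdot 0 \left(- \frac{1}{655}\right) + \frac{470}{\frac{19}{25} + 1678} = 0 \left(- \frac{1}{655}\right) + \frac{470}{\frac{41969}{25}} = 0 + 470 \cdot \frac{25}{41969} = 0 + \frac{11750}{41969} = \frac{11750}{41969}$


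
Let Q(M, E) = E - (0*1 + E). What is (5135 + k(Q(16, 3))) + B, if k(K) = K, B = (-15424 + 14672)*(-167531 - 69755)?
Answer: 178444207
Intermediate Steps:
Q(M, E) = 0 (Q(M, E) = E - (0 + E) = E - E = 0)
B = 178439072 (B = -752*(-237286) = 178439072)
(5135 + k(Q(16, 3))) + B = (5135 + 0) + 178439072 = 5135 + 178439072 = 178444207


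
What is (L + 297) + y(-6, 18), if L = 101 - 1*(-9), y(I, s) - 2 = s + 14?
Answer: 441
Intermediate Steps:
y(I, s) = 16 + s (y(I, s) = 2 + (s + 14) = 2 + (14 + s) = 16 + s)
L = 110 (L = 101 + 9 = 110)
(L + 297) + y(-6, 18) = (110 + 297) + (16 + 18) = 407 + 34 = 441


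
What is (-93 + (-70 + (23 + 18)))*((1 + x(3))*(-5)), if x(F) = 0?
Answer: 610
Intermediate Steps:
(-93 + (-70 + (23 + 18)))*((1 + x(3))*(-5)) = (-93 + (-70 + (23 + 18)))*((1 + 0)*(-5)) = (-93 + (-70 + 41))*(1*(-5)) = (-93 - 29)*(-5) = -122*(-5) = 610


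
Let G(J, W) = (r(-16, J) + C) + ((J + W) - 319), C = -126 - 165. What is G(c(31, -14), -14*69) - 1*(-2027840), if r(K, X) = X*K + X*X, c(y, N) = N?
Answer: 2026670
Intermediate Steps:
C = -291
r(K, X) = X² + K*X (r(K, X) = K*X + X² = X² + K*X)
G(J, W) = -610 + J + W + J*(-16 + J) (G(J, W) = (J*(-16 + J) - 291) + ((J + W) - 319) = (-291 + J*(-16 + J)) + (-319 + J + W) = -610 + J + W + J*(-16 + J))
G(c(31, -14), -14*69) - 1*(-2027840) = (-610 - 14 - 14*69 - 14*(-16 - 14)) - 1*(-2027840) = (-610 - 14 - 966 - 14*(-30)) + 2027840 = (-610 - 14 - 966 + 420) + 2027840 = -1170 + 2027840 = 2026670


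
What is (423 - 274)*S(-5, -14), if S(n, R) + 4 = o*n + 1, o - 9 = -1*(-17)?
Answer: -19817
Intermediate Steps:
o = 26 (o = 9 - 1*(-17) = 9 + 17 = 26)
S(n, R) = -3 + 26*n (S(n, R) = -4 + (26*n + 1) = -4 + (1 + 26*n) = -3 + 26*n)
(423 - 274)*S(-5, -14) = (423 - 274)*(-3 + 26*(-5)) = 149*(-3 - 130) = 149*(-133) = -19817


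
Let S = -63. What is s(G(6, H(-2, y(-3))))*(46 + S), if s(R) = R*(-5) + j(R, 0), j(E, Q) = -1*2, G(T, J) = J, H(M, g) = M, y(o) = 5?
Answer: -136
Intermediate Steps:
j(E, Q) = -2
s(R) = -2 - 5*R (s(R) = R*(-5) - 2 = -5*R - 2 = -2 - 5*R)
s(G(6, H(-2, y(-3))))*(46 + S) = (-2 - 5*(-2))*(46 - 63) = (-2 + 10)*(-17) = 8*(-17) = -136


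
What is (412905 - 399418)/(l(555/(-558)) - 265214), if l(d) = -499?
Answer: -13487/265713 ≈ -0.050758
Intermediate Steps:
(412905 - 399418)/(l(555/(-558)) - 265214) = (412905 - 399418)/(-499 - 265214) = 13487/(-265713) = 13487*(-1/265713) = -13487/265713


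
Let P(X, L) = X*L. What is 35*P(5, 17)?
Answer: 2975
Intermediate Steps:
P(X, L) = L*X
35*P(5, 17) = 35*(17*5) = 35*85 = 2975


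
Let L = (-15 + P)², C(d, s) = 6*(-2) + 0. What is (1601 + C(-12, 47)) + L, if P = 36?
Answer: 2030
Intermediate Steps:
C(d, s) = -12 (C(d, s) = -12 + 0 = -12)
L = 441 (L = (-15 + 36)² = 21² = 441)
(1601 + C(-12, 47)) + L = (1601 - 12) + 441 = 1589 + 441 = 2030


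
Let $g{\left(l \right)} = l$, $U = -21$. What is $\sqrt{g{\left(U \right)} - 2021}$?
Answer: $i \sqrt{2042} \approx 45.188 i$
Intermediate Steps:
$\sqrt{g{\left(U \right)} - 2021} = \sqrt{-21 - 2021} = \sqrt{-2042} = i \sqrt{2042}$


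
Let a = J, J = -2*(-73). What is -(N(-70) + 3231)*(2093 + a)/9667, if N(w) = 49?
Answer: -7343920/9667 ≈ -759.69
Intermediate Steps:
J = 146
a = 146
-(N(-70) + 3231)*(2093 + a)/9667 = -(49 + 3231)*(2093 + 146)/9667 = -3280*2239*(1/9667) = -1*7343920*(1/9667) = -7343920*1/9667 = -7343920/9667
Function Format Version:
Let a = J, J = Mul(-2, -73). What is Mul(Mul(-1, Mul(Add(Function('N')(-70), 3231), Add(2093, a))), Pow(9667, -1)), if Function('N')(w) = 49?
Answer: Rational(-7343920, 9667) ≈ -759.69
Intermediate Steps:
J = 146
a = 146
Mul(Mul(-1, Mul(Add(Function('N')(-70), 3231), Add(2093, a))), Pow(9667, -1)) = Mul(Mul(-1, Mul(Add(49, 3231), Add(2093, 146))), Pow(9667, -1)) = Mul(Mul(-1, Mul(3280, 2239)), Rational(1, 9667)) = Mul(Mul(-1, 7343920), Rational(1, 9667)) = Mul(-7343920, Rational(1, 9667)) = Rational(-7343920, 9667)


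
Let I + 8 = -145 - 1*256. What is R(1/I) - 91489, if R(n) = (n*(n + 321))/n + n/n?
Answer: -37287304/409 ≈ -91167.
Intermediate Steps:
I = -409 (I = -8 + (-145 - 1*256) = -8 + (-145 - 256) = -8 - 401 = -409)
R(n) = 322 + n (R(n) = (n*(321 + n))/n + 1 = (321 + n) + 1 = 322 + n)
R(1/I) - 91489 = (322 + 1/(-409)) - 91489 = (322 - 1/409) - 91489 = 131697/409 - 91489 = -37287304/409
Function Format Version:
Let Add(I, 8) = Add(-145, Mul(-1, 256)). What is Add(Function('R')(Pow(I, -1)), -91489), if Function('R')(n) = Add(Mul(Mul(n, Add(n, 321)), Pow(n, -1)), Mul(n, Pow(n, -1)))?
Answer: Rational(-37287304, 409) ≈ -91167.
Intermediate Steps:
I = -409 (I = Add(-8, Add(-145, Mul(-1, 256))) = Add(-8, Add(-145, -256)) = Add(-8, -401) = -409)
Function('R')(n) = Add(322, n) (Function('R')(n) = Add(Mul(Mul(n, Add(321, n)), Pow(n, -1)), 1) = Add(Add(321, n), 1) = Add(322, n))
Add(Function('R')(Pow(I, -1)), -91489) = Add(Add(322, Pow(-409, -1)), -91489) = Add(Add(322, Rational(-1, 409)), -91489) = Add(Rational(131697, 409), -91489) = Rational(-37287304, 409)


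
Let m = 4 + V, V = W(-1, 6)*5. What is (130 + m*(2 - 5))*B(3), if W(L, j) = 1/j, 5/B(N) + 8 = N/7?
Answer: -8085/106 ≈ -76.274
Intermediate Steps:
B(N) = 5/(-8 + N/7)
V = ⅚ (V = 5/6 = (⅙)*5 = ⅚ ≈ 0.83333)
m = 29/6 (m = 4 + ⅚ = 29/6 ≈ 4.8333)
(130 + m*(2 - 5))*B(3) = (130 + 29*(2 - 5)/6)*(35/(-56 + 3)) = (130 + (29/6)*(-3))*(35/(-53)) = (130 - 29/2)*(35*(-1/53)) = (231/2)*(-35/53) = -8085/106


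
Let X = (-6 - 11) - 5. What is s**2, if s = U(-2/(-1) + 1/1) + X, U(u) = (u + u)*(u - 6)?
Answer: 1600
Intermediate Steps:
U(u) = 2*u*(-6 + u) (U(u) = (2*u)*(-6 + u) = 2*u*(-6 + u))
X = -22 (X = -17 - 5 = -22)
s = -40 (s = 2*(-2/(-1) + 1/1)*(-6 + (-2/(-1) + 1/1)) - 22 = 2*(-2*(-1) + 1*1)*(-6 + (-2*(-1) + 1*1)) - 22 = 2*(2 + 1)*(-6 + (2 + 1)) - 22 = 2*3*(-6 + 3) - 22 = 2*3*(-3) - 22 = -18 - 22 = -40)
s**2 = (-40)**2 = 1600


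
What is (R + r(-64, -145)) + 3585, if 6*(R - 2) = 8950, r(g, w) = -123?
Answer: 14867/3 ≈ 4955.7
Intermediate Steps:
R = 4481/3 (R = 2 + (⅙)*8950 = 2 + 4475/3 = 4481/3 ≈ 1493.7)
(R + r(-64, -145)) + 3585 = (4481/3 - 123) + 3585 = 4112/3 + 3585 = 14867/3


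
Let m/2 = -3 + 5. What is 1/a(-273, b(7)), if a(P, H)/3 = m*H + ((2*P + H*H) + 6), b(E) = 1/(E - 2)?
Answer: -25/40437 ≈ -0.00061825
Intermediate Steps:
m = 4 (m = 2*(-3 + 5) = 2*2 = 4)
b(E) = 1/(-2 + E)
a(P, H) = 18 + 3*H² + 6*P + 12*H (a(P, H) = 3*(4*H + ((2*P + H*H) + 6)) = 3*(4*H + ((2*P + H²) + 6)) = 3*(4*H + ((H² + 2*P) + 6)) = 3*(4*H + (6 + H² + 2*P)) = 3*(6 + H² + 2*P + 4*H) = 18 + 3*H² + 6*P + 12*H)
1/a(-273, b(7)) = 1/(18 + 3*(1/(-2 + 7))² + 6*(-273) + 12/(-2 + 7)) = 1/(18 + 3*(1/5)² - 1638 + 12/5) = 1/(18 + 3*(⅕)² - 1638 + 12*(⅕)) = 1/(18 + 3*(1/25) - 1638 + 12/5) = 1/(18 + 3/25 - 1638 + 12/5) = 1/(-40437/25) = -25/40437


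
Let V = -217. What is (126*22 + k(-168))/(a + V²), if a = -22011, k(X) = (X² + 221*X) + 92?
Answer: -3020/12539 ≈ -0.24085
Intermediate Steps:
k(X) = 92 + X² + 221*X
(126*22 + k(-168))/(a + V²) = (126*22 + (92 + (-168)² + 221*(-168)))/(-22011 + (-217)²) = (2772 + (92 + 28224 - 37128))/(-22011 + 47089) = (2772 - 8812)/25078 = -6040*1/25078 = -3020/12539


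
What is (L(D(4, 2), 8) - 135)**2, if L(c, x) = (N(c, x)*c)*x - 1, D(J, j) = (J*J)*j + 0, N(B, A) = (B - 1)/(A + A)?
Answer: 129600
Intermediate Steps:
N(B, A) = (-1 + B)/(2*A) (N(B, A) = (-1 + B)/((2*A)) = (-1 + B)*(1/(2*A)) = (-1 + B)/(2*A))
D(J, j) = j*J**2 (D(J, j) = J**2*j + 0 = j*J**2 + 0 = j*J**2)
L(c, x) = -1 + c*(-1 + c)/2 (L(c, x) = (((-1 + c)/(2*x))*c)*x - 1 = (c*(-1 + c)/(2*x))*x - 1 = c*(-1 + c)/2 - 1 = -1 + c*(-1 + c)/2)
(L(D(4, 2), 8) - 135)**2 = ((-1 + (2*4**2)*(-1 + 2*4**2)/2) - 135)**2 = ((-1 + (2*16)*(-1 + 2*16)/2) - 135)**2 = ((-1 + (1/2)*32*(-1 + 32)) - 135)**2 = ((-1 + (1/2)*32*31) - 135)**2 = ((-1 + 496) - 135)**2 = (495 - 135)**2 = 360**2 = 129600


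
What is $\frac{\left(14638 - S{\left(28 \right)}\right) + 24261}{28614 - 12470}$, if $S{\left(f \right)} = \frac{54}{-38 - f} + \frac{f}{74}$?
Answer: $\frac{1979009}{821326} \approx 2.4095$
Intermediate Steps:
$S{\left(f \right)} = \frac{54}{-38 - f} + \frac{f}{74}$ ($S{\left(f \right)} = \frac{54}{-38 - f} + f \frac{1}{74} = \frac{54}{-38 - f} + \frac{f}{74}$)
$\frac{\left(14638 - S{\left(28 \right)}\right) + 24261}{28614 - 12470} = \frac{\left(14638 - \frac{-3996 + 28^{2} + 38 \cdot 28}{74 \left(38 + 28\right)}\right) + 24261}{28614 - 12470} = \frac{\left(14638 - \frac{-3996 + 784 + 1064}{74 \cdot 66}\right) + 24261}{16144} = \left(\left(14638 - \frac{1}{74} \cdot \frac{1}{66} \left(-2148\right)\right) + 24261\right) \frac{1}{16144} = \left(\left(14638 - - \frac{179}{407}\right) + 24261\right) \frac{1}{16144} = \left(\left(14638 + \frac{179}{407}\right) + 24261\right) \frac{1}{16144} = \left(\frac{5957845}{407} + 24261\right) \frac{1}{16144} = \frac{15832072}{407} \cdot \frac{1}{16144} = \frac{1979009}{821326}$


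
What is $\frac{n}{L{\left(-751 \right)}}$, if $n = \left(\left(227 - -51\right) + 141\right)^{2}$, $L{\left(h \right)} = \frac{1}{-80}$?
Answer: $-14044880$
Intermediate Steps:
$L{\left(h \right)} = - \frac{1}{80}$
$n = 175561$ ($n = \left(\left(227 + 51\right) + 141\right)^{2} = \left(278 + 141\right)^{2} = 419^{2} = 175561$)
$\frac{n}{L{\left(-751 \right)}} = \frac{175561}{- \frac{1}{80}} = 175561 \left(-80\right) = -14044880$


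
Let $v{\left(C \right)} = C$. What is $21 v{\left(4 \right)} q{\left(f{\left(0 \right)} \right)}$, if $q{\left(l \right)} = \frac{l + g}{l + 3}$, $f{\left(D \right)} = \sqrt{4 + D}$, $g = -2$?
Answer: $0$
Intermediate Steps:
$q{\left(l \right)} = \frac{-2 + l}{3 + l}$ ($q{\left(l \right)} = \frac{l - 2}{l + 3} = \frac{-2 + l}{3 + l}$)
$21 v{\left(4 \right)} q{\left(f{\left(0 \right)} \right)} = 21 \cdot 4 \frac{-2 + \sqrt{4 + 0}}{3 + \sqrt{4 + 0}} = 84 \frac{-2 + \sqrt{4}}{3 + \sqrt{4}} = 84 \frac{-2 + 2}{3 + 2} = 84 \cdot \frac{1}{5} \cdot 0 = 84 \cdot 0 = 0$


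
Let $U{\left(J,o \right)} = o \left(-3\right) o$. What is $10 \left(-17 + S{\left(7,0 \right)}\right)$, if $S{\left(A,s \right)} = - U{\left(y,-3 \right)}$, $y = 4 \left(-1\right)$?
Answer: $100$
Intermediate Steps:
$y = -4$
$U{\left(J,o \right)} = - 3 o^{2}$ ($U{\left(J,o \right)} = - 3 o o = - 3 o^{2}$)
$S{\left(A,s \right)} = 27$ ($S{\left(A,s \right)} = - \left(-3\right) \left(-3\right)^{2} = - \left(-3\right) 9 = \left(-1\right) \left(-27\right) = 27$)
$10 \left(-17 + S{\left(7,0 \right)}\right) = 10 \left(-17 + 27\right) = 10 \cdot 10 = 100$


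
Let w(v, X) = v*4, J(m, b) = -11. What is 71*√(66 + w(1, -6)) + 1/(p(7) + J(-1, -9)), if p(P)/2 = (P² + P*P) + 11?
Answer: 1/207 + 71*√70 ≈ 594.03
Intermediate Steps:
p(P) = 22 + 4*P² (p(P) = 2*((P² + P*P) + 11) = 2*((P² + P²) + 11) = 2*(2*P² + 11) = 2*(11 + 2*P²) = 22 + 4*P²)
w(v, X) = 4*v
71*√(66 + w(1, -6)) + 1/(p(7) + J(-1, -9)) = 71*√(66 + 4*1) + 1/((22 + 4*7²) - 11) = 71*√(66 + 4) + 1/((22 + 4*49) - 11) = 71*√70 + 1/((22 + 196) - 11) = 71*√70 + 1/(218 - 11) = 71*√70 + 1/207 = 1/207 + 71*√70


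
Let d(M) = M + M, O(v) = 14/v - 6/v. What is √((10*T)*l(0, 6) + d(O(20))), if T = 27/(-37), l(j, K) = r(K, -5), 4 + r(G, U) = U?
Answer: √2275130/185 ≈ 8.1533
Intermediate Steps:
r(G, U) = -4 + U
l(j, K) = -9 (l(j, K) = -4 - 5 = -9)
O(v) = 8/v
d(M) = 2*M
T = -27/37 (T = 27*(-1/37) = -27/37 ≈ -0.72973)
√((10*T)*l(0, 6) + d(O(20))) = √((10*(-27/37))*(-9) + 2*(8/20)) = √(-270/37*(-9) + 2*(8*(1/20))) = √(2430/37 + 2*(⅖)) = √(2430/37 + ⅘) = √(12298/185) = √2275130/185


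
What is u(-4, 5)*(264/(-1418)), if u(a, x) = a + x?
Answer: -132/709 ≈ -0.18618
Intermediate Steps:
u(-4, 5)*(264/(-1418)) = (-4 + 5)*(264/(-1418)) = 1*(264*(-1/1418)) = 1*(-132/709) = -132/709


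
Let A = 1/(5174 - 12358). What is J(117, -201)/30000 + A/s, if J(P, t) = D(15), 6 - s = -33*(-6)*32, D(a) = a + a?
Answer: 1136893/1136868000 ≈ 0.0010000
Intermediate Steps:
D(a) = 2*a
s = -6330 (s = 6 - (-33*(-6))*32 = 6 - 198*32 = 6 - 1*6336 = 6 - 6336 = -6330)
J(P, t) = 30 (J(P, t) = 2*15 = 30)
A = -1/7184 (A = 1/(-7184) = -1/7184 ≈ -0.00013920)
J(117, -201)/30000 + A/s = 30/30000 - 1/7184/(-6330) = 30*(1/30000) - 1/7184*(-1/6330) = 1/1000 + 1/45474720 = 1136893/1136868000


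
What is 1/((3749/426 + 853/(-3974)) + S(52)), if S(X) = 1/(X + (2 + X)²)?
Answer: 1256149608/10785503047 ≈ 0.11647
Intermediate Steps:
1/((3749/426 + 853/(-3974)) + S(52)) = 1/((3749/426 + 853/(-3974)) + 1/(52 + (2 + 52)²)) = 1/((3749*(1/426) + 853*(-1/3974)) + 1/(52 + 54²)) = 1/((3749/426 - 853/3974) + 1/(52 + 2916)) = 1/(3633787/423231 + 1/2968) = 1/(10785503047/1256149608) = 1256149608/10785503047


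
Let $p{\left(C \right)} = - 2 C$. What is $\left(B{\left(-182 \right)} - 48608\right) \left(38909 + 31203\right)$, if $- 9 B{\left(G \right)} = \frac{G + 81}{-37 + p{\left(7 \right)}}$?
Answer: $- \frac{1564280961376}{459} \approx -3.408 \cdot 10^{9}$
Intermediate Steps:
$B{\left(G \right)} = \frac{3}{17} + \frac{G}{459}$ ($B{\left(G \right)} = - \frac{\left(G + 81\right) \frac{1}{-37 - 14}}{9} = - \frac{\left(81 + G\right) \frac{1}{-37 - 14}}{9} = - \frac{\left(81 + G\right) \frac{1}{-51}}{9} = - \frac{\left(81 + G\right) \left(- \frac{1}{51}\right)}{9} = - \frac{- \frac{27}{17} - \frac{G}{51}}{9} = \frac{3}{17} + \frac{G}{459}$)
$\left(B{\left(-182 \right)} - 48608\right) \left(38909 + 31203\right) = \left(\left(\frac{3}{17} + \frac{1}{459} \left(-182\right)\right) - 48608\right) \left(38909 + 31203\right) = \left(\left(\frac{3}{17} - \frac{182}{459}\right) - 48608\right) 70112 = \left(- \frac{101}{459} - 48608\right) 70112 = \left(- \frac{22311173}{459}\right) 70112 = - \frac{1564280961376}{459}$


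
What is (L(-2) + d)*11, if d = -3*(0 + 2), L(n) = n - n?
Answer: -66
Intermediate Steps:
L(n) = 0
d = -6 (d = -3*2 = -6)
(L(-2) + d)*11 = (0 - 6)*11 = -6*11 = -66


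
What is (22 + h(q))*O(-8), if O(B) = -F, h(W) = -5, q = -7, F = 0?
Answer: 0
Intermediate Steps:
O(B) = 0 (O(B) = -1*0 = 0)
(22 + h(q))*O(-8) = (22 - 5)*0 = 17*0 = 0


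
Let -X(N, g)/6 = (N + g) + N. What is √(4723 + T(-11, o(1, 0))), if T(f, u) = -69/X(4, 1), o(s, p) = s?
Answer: √170074/6 ≈ 68.733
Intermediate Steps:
X(N, g) = -12*N - 6*g (X(N, g) = -6*((N + g) + N) = -6*(g + 2*N) = -12*N - 6*g)
T(f, u) = 23/18 (T(f, u) = -69/(-12*4 - 6*1) = -69/(-48 - 6) = -69/(-54) = -69*(-1/54) = 23/18)
√(4723 + T(-11, o(1, 0))) = √(4723 + 23/18) = √(85037/18) = √170074/6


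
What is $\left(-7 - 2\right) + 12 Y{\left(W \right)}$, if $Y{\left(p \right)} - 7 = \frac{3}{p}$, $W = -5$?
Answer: $\frac{339}{5} \approx 67.8$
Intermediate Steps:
$Y{\left(p \right)} = 7 + \frac{3}{p}$
$\left(-7 - 2\right) + 12 Y{\left(W \right)} = \left(-7 - 2\right) + 12 \left(7 + \frac{3}{-5}\right) = \left(-7 - 2\right) + 12 \left(7 + 3 \left(- \frac{1}{5}\right)\right) = -9 + 12 \left(7 - \frac{3}{5}\right) = -9 + 12 \cdot \frac{32}{5} = -9 + \frac{384}{5} = \frac{339}{5}$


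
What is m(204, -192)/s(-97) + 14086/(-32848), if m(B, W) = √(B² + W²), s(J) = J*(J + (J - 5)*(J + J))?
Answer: -7043/16424 - 12*√545/1910027 ≈ -0.42897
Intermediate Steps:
s(J) = J*(J + 2*J*(-5 + J)) (s(J) = J*(J + (-5 + J)*(2*J)) = J*(J + 2*J*(-5 + J)))
m(204, -192)/s(-97) + 14086/(-32848) = √(204² + (-192)²)/(((-97)²*(-9 + 2*(-97)))) + 14086/(-32848) = √(41616 + 36864)/((9409*(-9 - 194))) + 14086*(-1/32848) = √78480/((9409*(-203))) - 7043/16424 = (12*√545)/(-1910027) - 7043/16424 = (12*√545)*(-1/1910027) - 7043/16424 = -12*√545/1910027 - 7043/16424 = -7043/16424 - 12*√545/1910027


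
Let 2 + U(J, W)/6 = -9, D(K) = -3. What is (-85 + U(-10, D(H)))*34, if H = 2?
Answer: -5134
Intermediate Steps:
U(J, W) = -66 (U(J, W) = -12 + 6*(-9) = -12 - 54 = -66)
(-85 + U(-10, D(H)))*34 = (-85 - 66)*34 = -151*34 = -5134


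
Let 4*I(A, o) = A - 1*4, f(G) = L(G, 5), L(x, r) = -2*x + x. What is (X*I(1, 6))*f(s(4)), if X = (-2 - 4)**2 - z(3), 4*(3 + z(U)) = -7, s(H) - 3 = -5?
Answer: -489/8 ≈ -61.125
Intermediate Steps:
s(H) = -2 (s(H) = 3 - 5 = -2)
L(x, r) = -x
z(U) = -19/4 (z(U) = -3 + (1/4)*(-7) = -3 - 7/4 = -19/4)
f(G) = -G
I(A, o) = -1 + A/4 (I(A, o) = (A - 1*4)/4 = (A - 4)/4 = (-4 + A)/4 = -1 + A/4)
X = 163/4 (X = (-2 - 4)**2 - 1*(-19/4) = (-6)**2 + 19/4 = 36 + 19/4 = 163/4 ≈ 40.750)
(X*I(1, 6))*f(s(4)) = (163*(-1 + (1/4)*1)/4)*(-1*(-2)) = (163*(-1 + 1/4)/4)*2 = ((163/4)*(-3/4))*2 = -489/16*2 = -489/8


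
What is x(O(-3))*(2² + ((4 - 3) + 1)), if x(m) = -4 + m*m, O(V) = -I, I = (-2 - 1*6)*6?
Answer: 13800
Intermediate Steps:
I = -48 (I = (-2 - 6)*6 = -8*6 = -48)
O(V) = 48 (O(V) = -1*(-48) = 48)
x(m) = -4 + m²
x(O(-3))*(2² + ((4 - 3) + 1)) = (-4 + 48²)*(2² + ((4 - 3) + 1)) = (-4 + 2304)*(4 + (1 + 1)) = 2300*(4 + 2) = 2300*6 = 13800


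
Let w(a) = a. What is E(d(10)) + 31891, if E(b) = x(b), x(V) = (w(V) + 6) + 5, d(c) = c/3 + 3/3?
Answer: 95719/3 ≈ 31906.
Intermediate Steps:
d(c) = 1 + c/3 (d(c) = c*(⅓) + 3*(⅓) = c/3 + 1 = 1 + c/3)
x(V) = 11 + V (x(V) = (V + 6) + 5 = (6 + V) + 5 = 11 + V)
E(b) = 11 + b
E(d(10)) + 31891 = (11 + (1 + (⅓)*10)) + 31891 = (11 + (1 + 10/3)) + 31891 = (11 + 13/3) + 31891 = 46/3 + 31891 = 95719/3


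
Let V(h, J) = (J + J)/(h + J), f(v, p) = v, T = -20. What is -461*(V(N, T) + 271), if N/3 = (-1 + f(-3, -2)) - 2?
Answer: -2382909/19 ≈ -1.2542e+5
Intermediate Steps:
N = -18 (N = 3*((-1 - 3) - 2) = 3*(-4 - 2) = 3*(-6) = -18)
V(h, J) = 2*J/(J + h) (V(h, J) = (2*J)/(J + h) = 2*J/(J + h))
-461*(V(N, T) + 271) = -461*(2*(-20)/(-20 - 18) + 271) = -461*(2*(-20)/(-38) + 271) = -461*(2*(-20)*(-1/38) + 271) = -461*(20/19 + 271) = -461*5169/19 = -2382909/19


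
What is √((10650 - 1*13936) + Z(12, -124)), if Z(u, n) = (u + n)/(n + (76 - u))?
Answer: I*√738930/15 ≈ 57.307*I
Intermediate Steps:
Z(u, n) = (n + u)/(76 + n - u)
√((10650 - 1*13936) + Z(12, -124)) = √((10650 - 1*13936) + (-124 + 12)/(76 - 124 - 1*12)) = √((10650 - 13936) - 112/(76 - 124 - 12)) = √(-3286 - 112/(-60)) = √(-3286 - 1/60*(-112)) = √(-3286 + 28/15) = √(-49262/15) = I*√738930/15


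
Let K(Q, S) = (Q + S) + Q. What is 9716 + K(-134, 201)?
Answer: 9649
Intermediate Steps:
K(Q, S) = S + 2*Q
9716 + K(-134, 201) = 9716 + (201 + 2*(-134)) = 9716 + (201 - 268) = 9716 - 67 = 9649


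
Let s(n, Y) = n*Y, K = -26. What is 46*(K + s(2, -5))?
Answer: -1656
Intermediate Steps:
s(n, Y) = Y*n
46*(K + s(2, -5)) = 46*(-26 - 5*2) = 46*(-26 - 10) = 46*(-36) = -1656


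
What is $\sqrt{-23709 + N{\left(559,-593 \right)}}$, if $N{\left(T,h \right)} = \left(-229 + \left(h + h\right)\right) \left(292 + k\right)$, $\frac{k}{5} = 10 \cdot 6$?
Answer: $i \sqrt{861389} \approx 928.11 i$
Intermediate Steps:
$k = 300$ ($k = 5 \cdot 10 \cdot 6 = 5 \cdot 60 = 300$)
$N{\left(T,h \right)} = -135568 + 1184 h$ ($N{\left(T,h \right)} = \left(-229 + \left(h + h\right)\right) \left(292 + 300\right) = \left(-229 + 2 h\right) 592 = -135568 + 1184 h$)
$\sqrt{-23709 + N{\left(559,-593 \right)}} = \sqrt{-23709 + \left(-135568 + 1184 \left(-593\right)\right)} = \sqrt{-23709 - 837680} = \sqrt{-861389} = i \sqrt{861389}$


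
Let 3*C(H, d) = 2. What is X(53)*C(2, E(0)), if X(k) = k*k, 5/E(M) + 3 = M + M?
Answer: 5618/3 ≈ 1872.7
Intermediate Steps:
E(M) = 5/(-3 + 2*M) (E(M) = 5/(-3 + (M + M)) = 5/(-3 + 2*M))
C(H, d) = ⅔ (C(H, d) = (⅓)*2 = ⅔)
X(k) = k²
X(53)*C(2, E(0)) = 53²*(⅔) = 2809*(⅔) = 5618/3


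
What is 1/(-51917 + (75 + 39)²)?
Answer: -1/38921 ≈ -2.5693e-5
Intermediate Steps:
1/(-51917 + (75 + 39)²) = 1/(-51917 + 114²) = 1/(-51917 + 12996) = 1/(-38921) = -1/38921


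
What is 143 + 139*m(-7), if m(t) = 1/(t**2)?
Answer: 7146/49 ≈ 145.84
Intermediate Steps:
m(t) = t**(-2)
143 + 139*m(-7) = 143 + 139/(-7)**2 = 143 + 139*(1/49) = 143 + 139/49 = 7146/49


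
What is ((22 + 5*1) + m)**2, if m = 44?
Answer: 5041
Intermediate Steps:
((22 + 5*1) + m)**2 = ((22 + 5*1) + 44)**2 = ((22 + 5) + 44)**2 = (27 + 44)**2 = 71**2 = 5041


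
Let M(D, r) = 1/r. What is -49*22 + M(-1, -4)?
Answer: -4313/4 ≈ -1078.3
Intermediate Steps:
-49*22 + M(-1, -4) = -49*22 + 1/(-4) = -1078 - ¼ = -4313/4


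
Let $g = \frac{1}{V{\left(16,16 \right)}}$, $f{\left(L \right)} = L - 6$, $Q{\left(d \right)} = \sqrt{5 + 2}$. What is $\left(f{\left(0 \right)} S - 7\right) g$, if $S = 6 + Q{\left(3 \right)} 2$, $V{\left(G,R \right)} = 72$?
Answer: $- \frac{43}{72} - \frac{\sqrt{7}}{6} \approx -1.0382$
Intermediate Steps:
$Q{\left(d \right)} = \sqrt{7}$
$f{\left(L \right)} = -6 + L$ ($f{\left(L \right)} = L - 6 = -6 + L$)
$S = 6 + 2 \sqrt{7}$ ($S = 6 + \sqrt{7} \cdot 2 = 6 + 2 \sqrt{7} \approx 11.292$)
$g = \frac{1}{72} \approx 0.013889$
$\left(f{\left(0 \right)} S - 7\right) g = \left(\left(-6 + 0\right) \left(6 + 2 \sqrt{7}\right) - 7\right) \frac{1}{72} = \left(- 6 \left(6 + 2 \sqrt{7}\right) - 7\right) \frac{1}{72} = \left(\left(-36 - 12 \sqrt{7}\right) - 7\right) \frac{1}{72} = \left(-43 - 12 \sqrt{7}\right) \frac{1}{72} = - \frac{43}{72} - \frac{\sqrt{7}}{6}$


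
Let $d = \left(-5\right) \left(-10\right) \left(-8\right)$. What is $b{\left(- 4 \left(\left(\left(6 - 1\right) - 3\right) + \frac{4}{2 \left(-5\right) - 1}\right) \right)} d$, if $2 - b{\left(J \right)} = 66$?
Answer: $25600$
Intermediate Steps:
$b{\left(J \right)} = -64$ ($b{\left(J \right)} = 2 - 66 = -64$)
$d = -400$ ($d = 50 \left(-8\right) = -400$)
$b{\left(- 4 \left(\left(\left(6 - 1\right) - 3\right) + \frac{4}{2 \left(-5\right) - 1}\right) \right)} d = \left(-64\right) \left(-400\right) = 25600$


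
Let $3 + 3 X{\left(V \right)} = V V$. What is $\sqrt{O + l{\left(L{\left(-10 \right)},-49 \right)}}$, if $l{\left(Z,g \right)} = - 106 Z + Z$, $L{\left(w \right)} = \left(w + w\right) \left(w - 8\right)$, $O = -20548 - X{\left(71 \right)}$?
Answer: $\frac{i \sqrt{540246}}{3} \approx 245.0 i$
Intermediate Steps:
$X{\left(V \right)} = -1 + \frac{V^{2}}{3}$ ($X{\left(V \right)} = -1 + \frac{V V}{3} = -1 + \frac{V^{2}}{3}$)
$O = - \frac{66682}{3}$ ($O = -20548 - \left(-1 + \frac{71^{2}}{3}\right) = -20548 - \left(-1 + \frac{1}{3} \cdot 5041\right) = -20548 - \left(-1 + \frac{5041}{3}\right) = -20548 - \frac{5038}{3} = - \frac{66682}{3} \approx -22227.0$)
$L{\left(w \right)} = 2 w \left(-8 + w\right)$
$l{\left(Z,g \right)} = - 105 Z$
$\sqrt{O + l{\left(L{\left(-10 \right)},-49 \right)}} = \sqrt{- \frac{66682}{3} - 105 \cdot 2 \left(-10\right) \left(-8 - 10\right)} = \sqrt{- \frac{66682}{3} - 105 \cdot 2 \left(-10\right) \left(-18\right)} = \sqrt{- \frac{66682}{3} - 37800} = \sqrt{- \frac{180082}{3}} = \frac{i \sqrt{540246}}{3}$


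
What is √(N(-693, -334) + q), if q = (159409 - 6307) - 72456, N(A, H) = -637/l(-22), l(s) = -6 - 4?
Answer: √8070970/10 ≈ 284.09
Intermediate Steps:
l(s) = -10
N(A, H) = 637/10 (N(A, H) = -637/(-10) = -637*(-⅒) = 637/10)
q = 80646 (q = 153102 - 72456 = 80646)
√(N(-693, -334) + q) = √(637/10 + 80646) = √(807097/10) = √8070970/10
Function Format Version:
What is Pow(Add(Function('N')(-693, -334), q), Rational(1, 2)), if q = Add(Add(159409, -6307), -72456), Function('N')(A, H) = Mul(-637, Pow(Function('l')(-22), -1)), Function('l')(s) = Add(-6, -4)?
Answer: Mul(Rational(1, 10), Pow(8070970, Rational(1, 2))) ≈ 284.09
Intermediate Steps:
Function('l')(s) = -10
Function('N')(A, H) = Rational(637, 10) (Function('N')(A, H) = Mul(-637, Pow(-10, -1)) = Mul(-637, Rational(-1, 10)) = Rational(637, 10))
q = 80646 (q = Add(153102, -72456) = 80646)
Pow(Add(Function('N')(-693, -334), q), Rational(1, 2)) = Pow(Add(Rational(637, 10), 80646), Rational(1, 2)) = Pow(Rational(807097, 10), Rational(1, 2)) = Mul(Rational(1, 10), Pow(8070970, Rational(1, 2)))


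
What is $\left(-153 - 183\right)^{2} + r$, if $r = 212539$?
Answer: $325435$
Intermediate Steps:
$\left(-153 - 183\right)^{2} + r = \left(-153 - 183\right)^{2} + 212539 = \left(-336\right)^{2} + 212539 = 112896 + 212539 = 325435$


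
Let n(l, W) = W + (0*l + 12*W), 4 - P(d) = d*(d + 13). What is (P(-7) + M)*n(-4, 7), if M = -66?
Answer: -1820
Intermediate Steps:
P(d) = 4 - d*(13 + d) (P(d) = 4 - d*(d + 13) = 4 - d*(13 + d))
n(l, W) = 13*W (n(l, W) = W + (0 + 12*W) = W + 12*W = 13*W)
(P(-7) + M)*n(-4, 7) = ((4 - 1*(-7)² - 13*(-7)) - 66)*(13*7) = ((4 - 1*49 + 91) - 66)*91 = ((4 - 49 + 91) - 66)*91 = (46 - 66)*91 = -20*91 = -1820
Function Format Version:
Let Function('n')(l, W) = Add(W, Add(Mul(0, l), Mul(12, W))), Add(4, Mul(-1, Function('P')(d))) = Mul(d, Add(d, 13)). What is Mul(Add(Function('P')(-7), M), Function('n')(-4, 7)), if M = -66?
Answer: -1820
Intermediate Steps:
Function('P')(d) = Add(4, Mul(-1, d, Add(13, d))) (Function('P')(d) = Add(4, Mul(-1, Mul(d, Add(d, 13)))) = Add(4, Mul(-1, Mul(d, Add(13, d)))) = Add(4, Mul(-1, d, Add(13, d))))
Function('n')(l, W) = Mul(13, W) (Function('n')(l, W) = Add(W, Add(0, Mul(12, W))) = Add(W, Mul(12, W)) = Mul(13, W))
Mul(Add(Function('P')(-7), M), Function('n')(-4, 7)) = Mul(Add(Add(4, Mul(-1, Pow(-7, 2)), Mul(-13, -7)), -66), Mul(13, 7)) = Mul(Add(Add(4, Mul(-1, 49), 91), -66), 91) = Mul(Add(Add(4, -49, 91), -66), 91) = Mul(Add(46, -66), 91) = Mul(-20, 91) = -1820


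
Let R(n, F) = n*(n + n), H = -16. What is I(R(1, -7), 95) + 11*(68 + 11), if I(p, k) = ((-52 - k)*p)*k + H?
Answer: -27077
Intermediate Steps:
R(n, F) = 2*n**2 (R(n, F) = n*(2*n) = 2*n**2)
I(p, k) = -16 + k*p*(-52 - k) (I(p, k) = ((-52 - k)*p)*k - 16 = (p*(-52 - k))*k - 16 = k*p*(-52 - k) - 16 = -16 + k*p*(-52 - k))
I(R(1, -7), 95) + 11*(68 + 11) = (-16 - 1*2*1**2*95**2 - 52*95*2*1**2) + 11*(68 + 11) = (-16 - 1*2*1*9025 - 52*95*2*1) + 11*79 = (-16 - 1*2*9025 - 52*95*2) + 869 = (-16 - 18050 - 9880) + 869 = -27946 + 869 = -27077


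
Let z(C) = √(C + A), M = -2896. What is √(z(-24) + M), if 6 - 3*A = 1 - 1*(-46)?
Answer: √(-26064 + 3*I*√339)/3 ≈ 0.057023 + 53.815*I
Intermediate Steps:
A = -41/3 (A = 2 - (1 - 1*(-46))/3 = 2 - (1 + 46)/3 = 2 - ⅓*47 = 2 - 47/3 = -41/3 ≈ -13.667)
z(C) = √(-41/3 + C) (z(C) = √(C - 41/3) = √(-41/3 + C))
√(z(-24) + M) = √(√(-123 + 9*(-24))/3 - 2896) = √(√(-123 - 216)/3 - 2896) = √(√(-339)/3 - 2896) = √((I*√339)/3 - 2896) = √(I*√339/3 - 2896) = √(-2896 + I*√339/3)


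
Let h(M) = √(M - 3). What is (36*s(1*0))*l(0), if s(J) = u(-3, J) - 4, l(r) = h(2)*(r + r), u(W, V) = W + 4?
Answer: 0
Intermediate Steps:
u(W, V) = 4 + W
h(M) = √(-3 + M)
l(r) = 2*I*r (l(r) = √(-3 + 2)*(r + r) = √(-1)*(2*r) = I*(2*r) = 2*I*r)
s(J) = -3 (s(J) = (4 - 3) - 4 = 1 - 4 = -3)
(36*s(1*0))*l(0) = (36*(-3))*(2*I*0) = -108*0 = 0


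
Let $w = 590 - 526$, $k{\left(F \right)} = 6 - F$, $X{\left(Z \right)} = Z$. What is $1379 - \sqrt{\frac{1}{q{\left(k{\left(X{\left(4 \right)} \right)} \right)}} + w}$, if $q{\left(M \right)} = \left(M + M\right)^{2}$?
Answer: $1379 - \frac{5 \sqrt{41}}{4} \approx 1371.0$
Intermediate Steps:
$q{\left(M \right)} = 4 M^{2}$ ($q{\left(M \right)} = \left(2 M\right)^{2} = 4 M^{2}$)
$w = 64$ ($w = 590 - 526 = 64$)
$1379 - \sqrt{\frac{1}{q{\left(k{\left(X{\left(4 \right)} \right)} \right)}} + w} = 1379 - \sqrt{\frac{1}{4 \left(6 - 4\right)^{2}} + 64} = 1379 - \sqrt{\frac{1}{4 \cdot 2^{2}} + 64} = 1379 - \sqrt{\frac{1}{4 \cdot 4} + 64} = 1379 - \sqrt{\frac{1}{16} + 64} = 1379 - \sqrt{\frac{1025}{16}} = 1379 - \frac{5 \sqrt{41}}{4}$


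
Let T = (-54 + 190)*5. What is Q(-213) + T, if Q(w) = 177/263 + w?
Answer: 122998/263 ≈ 467.67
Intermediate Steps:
Q(w) = 177/263 + w (Q(w) = 177*(1/263) + w = 177/263 + w)
T = 680 (T = 136*5 = 680)
Q(-213) + T = (177/263 - 213) + 680 = -55842/263 + 680 = 122998/263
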